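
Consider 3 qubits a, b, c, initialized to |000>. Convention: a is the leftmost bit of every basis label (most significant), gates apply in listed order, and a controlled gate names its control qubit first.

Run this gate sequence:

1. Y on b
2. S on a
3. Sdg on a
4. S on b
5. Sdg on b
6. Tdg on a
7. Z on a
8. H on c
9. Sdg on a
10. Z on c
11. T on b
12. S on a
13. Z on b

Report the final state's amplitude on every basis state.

The resulting statevector has amplitude -sqrt(2)*exp(3*I*pi/4)/2 on |010>, sqrt(2)*exp(3*I*pi/4)/2 on |011>, and 0 on every other basis state. Key observation: gates 2-3 undo each other exactly, leaving only the rest of the circuit to track.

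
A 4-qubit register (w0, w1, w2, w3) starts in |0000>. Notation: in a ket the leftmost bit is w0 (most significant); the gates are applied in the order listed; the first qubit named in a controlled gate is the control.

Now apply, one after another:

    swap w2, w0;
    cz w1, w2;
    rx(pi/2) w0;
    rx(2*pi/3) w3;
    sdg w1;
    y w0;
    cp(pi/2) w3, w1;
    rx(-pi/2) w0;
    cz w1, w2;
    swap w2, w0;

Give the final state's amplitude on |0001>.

|0001> carries amplitude sqrt(3)*I/2 in the final state.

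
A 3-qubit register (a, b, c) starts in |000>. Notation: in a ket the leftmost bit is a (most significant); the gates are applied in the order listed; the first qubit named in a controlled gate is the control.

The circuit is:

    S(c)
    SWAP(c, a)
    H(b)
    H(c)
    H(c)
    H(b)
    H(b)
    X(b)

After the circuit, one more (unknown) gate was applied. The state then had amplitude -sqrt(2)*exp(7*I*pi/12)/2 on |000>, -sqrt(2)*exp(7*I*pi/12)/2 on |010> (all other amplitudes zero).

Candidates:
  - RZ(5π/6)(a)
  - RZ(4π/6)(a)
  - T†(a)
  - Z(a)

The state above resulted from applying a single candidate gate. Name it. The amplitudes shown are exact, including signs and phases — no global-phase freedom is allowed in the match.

The unique candidate consistent with the amplitudes is RZ(5π/6)(a). Key observation: gates 3-6 undo each other exactly, leaving only the rest of the circuit to track.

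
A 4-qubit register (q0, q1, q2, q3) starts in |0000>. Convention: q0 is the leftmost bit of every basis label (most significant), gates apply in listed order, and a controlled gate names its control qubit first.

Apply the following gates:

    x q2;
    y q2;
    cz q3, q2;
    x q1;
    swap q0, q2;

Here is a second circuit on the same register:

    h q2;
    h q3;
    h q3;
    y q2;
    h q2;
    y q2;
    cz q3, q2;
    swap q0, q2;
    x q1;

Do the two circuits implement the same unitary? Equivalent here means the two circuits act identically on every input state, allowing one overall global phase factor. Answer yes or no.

No: there is an input state on which the two circuits produce genuinely different outputs (not merely differing by a phase).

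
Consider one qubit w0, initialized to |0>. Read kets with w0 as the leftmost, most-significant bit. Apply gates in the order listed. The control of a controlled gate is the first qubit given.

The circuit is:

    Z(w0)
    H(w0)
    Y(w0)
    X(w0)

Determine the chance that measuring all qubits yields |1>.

The probability of measuring |1> is 1/2.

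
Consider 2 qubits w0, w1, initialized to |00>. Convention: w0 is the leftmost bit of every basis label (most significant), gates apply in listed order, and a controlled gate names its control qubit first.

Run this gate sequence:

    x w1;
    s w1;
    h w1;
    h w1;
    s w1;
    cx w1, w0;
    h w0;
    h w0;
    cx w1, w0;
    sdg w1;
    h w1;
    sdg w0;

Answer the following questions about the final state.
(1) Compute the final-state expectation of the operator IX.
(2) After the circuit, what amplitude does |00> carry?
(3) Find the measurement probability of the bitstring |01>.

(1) The expectation value of IX is -1. Key observation: gates 4-11 undo each other exactly, leaving only the rest of the circuit to track.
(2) The final state's coefficient on |00> equals sqrt(2)*I/2.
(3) The probability of measuring |01> is 1/2.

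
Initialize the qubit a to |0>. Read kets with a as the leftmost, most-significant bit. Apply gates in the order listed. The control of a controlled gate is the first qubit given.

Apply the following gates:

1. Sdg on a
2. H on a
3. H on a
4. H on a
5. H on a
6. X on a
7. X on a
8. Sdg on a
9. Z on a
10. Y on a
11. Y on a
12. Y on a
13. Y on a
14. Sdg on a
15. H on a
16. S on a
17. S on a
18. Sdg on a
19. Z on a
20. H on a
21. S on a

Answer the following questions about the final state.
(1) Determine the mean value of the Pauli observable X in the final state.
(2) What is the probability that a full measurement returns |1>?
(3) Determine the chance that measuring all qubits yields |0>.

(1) The observable X averages to -1.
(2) A full measurement returns |1> with probability 1/2.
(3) The probability of measuring |0> is 1/2.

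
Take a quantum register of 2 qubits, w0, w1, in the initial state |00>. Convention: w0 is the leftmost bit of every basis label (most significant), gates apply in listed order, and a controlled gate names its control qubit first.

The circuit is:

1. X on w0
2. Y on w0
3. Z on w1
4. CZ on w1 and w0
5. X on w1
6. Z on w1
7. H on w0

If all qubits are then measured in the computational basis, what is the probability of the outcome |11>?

The probability of measuring |11> is 1/2.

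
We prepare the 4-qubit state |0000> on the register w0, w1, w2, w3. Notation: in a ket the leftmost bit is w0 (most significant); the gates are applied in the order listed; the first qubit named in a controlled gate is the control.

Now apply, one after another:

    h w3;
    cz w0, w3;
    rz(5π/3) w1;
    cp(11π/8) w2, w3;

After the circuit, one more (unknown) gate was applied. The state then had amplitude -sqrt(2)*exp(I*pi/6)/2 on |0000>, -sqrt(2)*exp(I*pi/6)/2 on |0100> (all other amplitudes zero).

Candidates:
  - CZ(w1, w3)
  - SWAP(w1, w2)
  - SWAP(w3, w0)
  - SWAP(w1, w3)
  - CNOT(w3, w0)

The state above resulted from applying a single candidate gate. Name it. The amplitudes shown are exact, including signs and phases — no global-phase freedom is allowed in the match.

The unique candidate consistent with the amplitudes is SWAP(w1, w3).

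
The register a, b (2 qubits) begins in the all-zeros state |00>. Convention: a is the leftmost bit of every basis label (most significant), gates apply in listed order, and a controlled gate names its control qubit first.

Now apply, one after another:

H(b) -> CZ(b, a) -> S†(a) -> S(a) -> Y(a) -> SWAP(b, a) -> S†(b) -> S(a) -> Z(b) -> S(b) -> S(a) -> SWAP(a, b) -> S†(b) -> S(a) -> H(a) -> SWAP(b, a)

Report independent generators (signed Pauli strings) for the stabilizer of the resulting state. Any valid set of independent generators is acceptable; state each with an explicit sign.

The final state is stabilized by the group generated by +YI, -IX; other independent generating sets are equally valid.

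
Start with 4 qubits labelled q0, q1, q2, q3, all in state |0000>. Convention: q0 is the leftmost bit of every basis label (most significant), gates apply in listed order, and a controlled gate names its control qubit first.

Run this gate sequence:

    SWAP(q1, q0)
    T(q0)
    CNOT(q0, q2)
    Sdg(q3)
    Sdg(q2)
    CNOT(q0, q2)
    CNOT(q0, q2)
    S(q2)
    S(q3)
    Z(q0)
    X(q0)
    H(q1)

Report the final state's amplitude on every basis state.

After the circuit, the state carries amplitude sqrt(2)/2 on |1000>, sqrt(2)/2 on |1100>, and 0 on every other basis state. Key observation: gates 4-9 undo each other exactly, leaving only the rest of the circuit to track.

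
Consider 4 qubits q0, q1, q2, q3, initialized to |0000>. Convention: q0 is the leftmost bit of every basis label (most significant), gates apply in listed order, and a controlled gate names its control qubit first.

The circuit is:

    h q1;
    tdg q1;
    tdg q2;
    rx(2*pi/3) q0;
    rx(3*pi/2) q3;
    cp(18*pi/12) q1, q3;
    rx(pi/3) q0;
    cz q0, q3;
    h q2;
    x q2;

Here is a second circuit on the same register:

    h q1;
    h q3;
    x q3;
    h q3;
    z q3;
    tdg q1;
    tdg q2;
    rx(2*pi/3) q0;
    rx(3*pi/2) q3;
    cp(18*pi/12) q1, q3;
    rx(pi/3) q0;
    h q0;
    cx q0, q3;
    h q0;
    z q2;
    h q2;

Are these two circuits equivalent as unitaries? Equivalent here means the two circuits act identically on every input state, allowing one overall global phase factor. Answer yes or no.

No: there is an input state on which the two circuits produce genuinely different outputs (not merely differing by a phase).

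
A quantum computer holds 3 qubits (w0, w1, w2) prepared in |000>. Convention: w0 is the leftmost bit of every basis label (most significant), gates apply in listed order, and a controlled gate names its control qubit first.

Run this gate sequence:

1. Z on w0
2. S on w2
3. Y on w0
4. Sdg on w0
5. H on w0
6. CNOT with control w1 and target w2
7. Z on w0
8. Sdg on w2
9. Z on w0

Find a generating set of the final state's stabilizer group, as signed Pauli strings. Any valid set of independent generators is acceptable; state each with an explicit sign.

One valid set of independent stabilizer generators is -XII, +IZI, +IIZ (any independent generating set of the same group is equally correct).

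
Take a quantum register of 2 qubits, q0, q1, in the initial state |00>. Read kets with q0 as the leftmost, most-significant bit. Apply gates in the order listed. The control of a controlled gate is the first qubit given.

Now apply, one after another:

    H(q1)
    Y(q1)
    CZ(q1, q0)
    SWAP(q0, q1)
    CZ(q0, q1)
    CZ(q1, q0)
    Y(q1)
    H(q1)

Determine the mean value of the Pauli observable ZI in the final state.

The expectation value of ZI is 0.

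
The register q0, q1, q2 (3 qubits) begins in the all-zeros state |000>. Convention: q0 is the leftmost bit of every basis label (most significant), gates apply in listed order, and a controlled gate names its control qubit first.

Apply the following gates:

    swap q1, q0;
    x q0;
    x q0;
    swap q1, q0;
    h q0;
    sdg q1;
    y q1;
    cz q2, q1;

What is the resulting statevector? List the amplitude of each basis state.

The final amplitudes are sqrt(2)*I/2 on |010>, sqrt(2)*I/2 on |110>, and 0 on every other basis state.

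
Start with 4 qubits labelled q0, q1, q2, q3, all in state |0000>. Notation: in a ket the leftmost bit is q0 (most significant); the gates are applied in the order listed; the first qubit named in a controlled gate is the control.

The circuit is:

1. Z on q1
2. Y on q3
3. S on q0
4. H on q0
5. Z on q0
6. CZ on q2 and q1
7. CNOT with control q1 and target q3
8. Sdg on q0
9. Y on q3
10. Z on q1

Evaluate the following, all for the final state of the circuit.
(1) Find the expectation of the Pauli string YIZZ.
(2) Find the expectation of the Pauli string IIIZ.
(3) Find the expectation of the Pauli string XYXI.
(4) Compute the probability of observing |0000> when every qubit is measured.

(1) In the final state, YIZZ has expectation 1.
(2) The expectation value of IIIZ is 1.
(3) In the final state, XYXI has expectation 0.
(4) Outcome |0000> occurs with probability 1/2.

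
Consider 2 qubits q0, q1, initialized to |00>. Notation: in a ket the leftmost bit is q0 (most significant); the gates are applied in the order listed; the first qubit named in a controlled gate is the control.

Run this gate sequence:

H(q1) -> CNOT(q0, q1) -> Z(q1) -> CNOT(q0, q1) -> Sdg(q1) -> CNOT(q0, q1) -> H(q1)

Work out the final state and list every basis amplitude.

The resulting statevector has amplitude 1/2 + I/2 on |00>, 1/2 - I/2 on |01>, 0 on |10>, 0 on |11>.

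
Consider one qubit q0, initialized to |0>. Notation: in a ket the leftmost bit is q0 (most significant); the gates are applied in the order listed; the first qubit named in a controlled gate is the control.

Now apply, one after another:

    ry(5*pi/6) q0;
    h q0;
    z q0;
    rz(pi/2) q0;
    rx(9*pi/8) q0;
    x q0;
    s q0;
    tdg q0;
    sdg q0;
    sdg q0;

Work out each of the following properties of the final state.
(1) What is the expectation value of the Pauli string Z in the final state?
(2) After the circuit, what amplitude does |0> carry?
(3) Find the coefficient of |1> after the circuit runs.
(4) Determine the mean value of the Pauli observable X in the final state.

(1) The expectation value of Z is sqrt(6 - 3*sqrt(2))/4 + sqrt(sqrt(2) + 2)/4.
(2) The final state's coefficient on |0> equals -sqrt(3)*I*exp(-I*pi/4)*sin(7*pi/16)/2 - exp(I*pi/4)*cos(7*pi/16)/2.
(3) |1> carries amplitude -sin(5*pi/48) in the final state.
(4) In the final state, X has expectation -sqrt(4 - 2*sqrt(2))/8 + sqrt(6*sqrt(2) + 12)/8.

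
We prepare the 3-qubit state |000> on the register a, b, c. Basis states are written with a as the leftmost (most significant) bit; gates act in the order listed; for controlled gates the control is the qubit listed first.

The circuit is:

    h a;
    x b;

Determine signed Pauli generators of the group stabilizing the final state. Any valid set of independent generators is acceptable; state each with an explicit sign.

One valid set of independent stabilizer generators is +XII, -IZI, +IIZ (any independent generating set of the same group is equally correct).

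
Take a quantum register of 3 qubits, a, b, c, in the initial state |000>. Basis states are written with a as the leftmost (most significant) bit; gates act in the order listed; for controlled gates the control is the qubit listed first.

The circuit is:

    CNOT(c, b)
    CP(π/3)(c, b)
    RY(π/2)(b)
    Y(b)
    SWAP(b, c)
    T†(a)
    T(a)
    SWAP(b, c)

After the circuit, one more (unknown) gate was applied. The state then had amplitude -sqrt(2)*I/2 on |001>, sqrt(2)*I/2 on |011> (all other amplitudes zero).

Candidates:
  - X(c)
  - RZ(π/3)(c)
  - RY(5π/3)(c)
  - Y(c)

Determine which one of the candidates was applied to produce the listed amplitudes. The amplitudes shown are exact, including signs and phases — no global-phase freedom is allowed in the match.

It was X(c) that produced the state shown. Key observation: gates 5-8 undo each other exactly, leaving only the rest of the circuit to track.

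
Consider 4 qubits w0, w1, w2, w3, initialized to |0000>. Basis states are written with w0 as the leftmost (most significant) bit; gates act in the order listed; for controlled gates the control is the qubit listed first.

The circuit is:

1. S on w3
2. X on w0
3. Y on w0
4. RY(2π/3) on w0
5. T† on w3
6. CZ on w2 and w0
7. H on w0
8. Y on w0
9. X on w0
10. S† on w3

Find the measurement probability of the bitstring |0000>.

The probability of measuring |0000> is sqrt(3)/4 + 1/2.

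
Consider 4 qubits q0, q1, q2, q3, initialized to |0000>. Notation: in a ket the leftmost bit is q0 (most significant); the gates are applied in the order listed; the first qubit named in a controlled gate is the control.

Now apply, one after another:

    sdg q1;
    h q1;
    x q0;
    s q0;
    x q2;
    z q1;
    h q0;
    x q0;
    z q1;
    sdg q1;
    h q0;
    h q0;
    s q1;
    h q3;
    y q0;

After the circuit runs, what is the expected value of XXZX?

The observable XXZX averages to -1.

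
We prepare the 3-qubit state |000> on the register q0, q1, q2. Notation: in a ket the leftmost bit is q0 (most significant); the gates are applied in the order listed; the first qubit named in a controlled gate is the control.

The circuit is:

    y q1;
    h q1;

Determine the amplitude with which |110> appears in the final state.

The amplitude on |110> is 0.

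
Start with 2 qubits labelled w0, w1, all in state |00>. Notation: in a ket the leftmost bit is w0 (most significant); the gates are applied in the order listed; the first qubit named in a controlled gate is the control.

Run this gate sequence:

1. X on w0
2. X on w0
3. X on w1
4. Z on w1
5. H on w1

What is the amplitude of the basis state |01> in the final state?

|01> carries amplitude sqrt(2)/2 in the final state. Key observation: the block from step 1 through step 2 cancels to the identity and can be dropped.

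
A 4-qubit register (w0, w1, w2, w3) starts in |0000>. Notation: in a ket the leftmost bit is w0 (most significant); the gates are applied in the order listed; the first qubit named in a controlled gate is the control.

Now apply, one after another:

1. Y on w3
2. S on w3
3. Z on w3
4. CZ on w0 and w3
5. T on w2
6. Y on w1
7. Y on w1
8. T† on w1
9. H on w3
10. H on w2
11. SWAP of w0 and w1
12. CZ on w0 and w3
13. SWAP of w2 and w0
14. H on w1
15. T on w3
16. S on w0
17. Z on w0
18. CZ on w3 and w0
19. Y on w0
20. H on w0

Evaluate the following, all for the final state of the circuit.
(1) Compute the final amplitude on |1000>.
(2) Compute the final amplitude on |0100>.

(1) The amplitude on |1000> is -1/4 - I/4.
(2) |0100> carries amplitude -1/4 + I/4 in the final state.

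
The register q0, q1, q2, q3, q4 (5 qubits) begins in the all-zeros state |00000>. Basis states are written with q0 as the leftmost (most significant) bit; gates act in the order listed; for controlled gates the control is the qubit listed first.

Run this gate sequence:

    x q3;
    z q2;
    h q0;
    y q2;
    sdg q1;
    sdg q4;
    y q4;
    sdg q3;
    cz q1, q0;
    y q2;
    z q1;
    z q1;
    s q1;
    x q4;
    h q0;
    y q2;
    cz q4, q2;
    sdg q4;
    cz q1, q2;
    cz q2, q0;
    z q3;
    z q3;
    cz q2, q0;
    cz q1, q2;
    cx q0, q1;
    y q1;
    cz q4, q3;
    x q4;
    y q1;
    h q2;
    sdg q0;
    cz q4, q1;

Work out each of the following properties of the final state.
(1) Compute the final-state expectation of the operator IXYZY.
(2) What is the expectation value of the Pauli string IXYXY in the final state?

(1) The expectation value of IXYZY is 0.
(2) The observable IXYXY averages to 0.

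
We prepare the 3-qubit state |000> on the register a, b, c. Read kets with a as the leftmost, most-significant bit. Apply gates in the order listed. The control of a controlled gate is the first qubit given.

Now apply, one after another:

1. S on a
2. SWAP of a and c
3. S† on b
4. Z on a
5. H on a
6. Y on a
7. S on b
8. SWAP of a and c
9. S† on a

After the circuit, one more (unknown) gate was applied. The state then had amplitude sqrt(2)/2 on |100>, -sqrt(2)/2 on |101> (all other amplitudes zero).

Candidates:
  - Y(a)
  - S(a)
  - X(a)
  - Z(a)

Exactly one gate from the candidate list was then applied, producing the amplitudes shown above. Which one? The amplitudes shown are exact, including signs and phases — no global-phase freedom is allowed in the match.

The applied gate was Y(a).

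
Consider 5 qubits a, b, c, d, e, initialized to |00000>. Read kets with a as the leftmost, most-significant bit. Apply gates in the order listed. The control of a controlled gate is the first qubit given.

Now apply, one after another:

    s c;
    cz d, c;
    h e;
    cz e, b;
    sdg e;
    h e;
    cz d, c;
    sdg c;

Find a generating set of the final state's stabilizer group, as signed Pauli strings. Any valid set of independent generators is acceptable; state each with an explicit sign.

The stabilizer group can be generated by +IIIIY, +ZIIII, +IZIII, +IIZII, +IIIZI, among other valid generating sets.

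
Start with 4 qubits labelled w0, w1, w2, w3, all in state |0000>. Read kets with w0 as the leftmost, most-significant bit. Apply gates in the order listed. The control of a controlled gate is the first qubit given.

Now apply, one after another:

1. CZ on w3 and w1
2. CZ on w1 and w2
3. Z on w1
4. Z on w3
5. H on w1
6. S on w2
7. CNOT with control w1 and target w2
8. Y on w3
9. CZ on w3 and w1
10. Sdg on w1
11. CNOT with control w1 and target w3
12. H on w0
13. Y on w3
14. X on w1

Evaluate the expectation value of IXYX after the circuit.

In the final state, IXYX has expectation -1.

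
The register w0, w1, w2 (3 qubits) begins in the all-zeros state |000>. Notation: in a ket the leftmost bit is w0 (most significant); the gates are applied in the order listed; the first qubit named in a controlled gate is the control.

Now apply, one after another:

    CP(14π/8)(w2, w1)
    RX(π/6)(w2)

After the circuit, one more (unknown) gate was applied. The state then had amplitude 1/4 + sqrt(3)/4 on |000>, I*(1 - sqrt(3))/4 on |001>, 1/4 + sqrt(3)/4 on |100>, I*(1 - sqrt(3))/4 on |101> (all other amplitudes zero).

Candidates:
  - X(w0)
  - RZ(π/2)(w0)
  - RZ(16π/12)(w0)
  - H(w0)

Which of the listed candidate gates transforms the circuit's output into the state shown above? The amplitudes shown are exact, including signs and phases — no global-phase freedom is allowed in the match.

It was H(w0) that produced the state shown.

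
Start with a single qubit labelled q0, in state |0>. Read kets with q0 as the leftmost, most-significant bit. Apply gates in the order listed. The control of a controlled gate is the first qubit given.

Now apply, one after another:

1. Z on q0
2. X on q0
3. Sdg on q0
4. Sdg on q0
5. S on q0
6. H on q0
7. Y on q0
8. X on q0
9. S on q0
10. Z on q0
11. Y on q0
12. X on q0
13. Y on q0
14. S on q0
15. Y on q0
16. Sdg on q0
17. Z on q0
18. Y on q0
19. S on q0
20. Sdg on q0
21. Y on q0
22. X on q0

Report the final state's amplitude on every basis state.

After the circuit, the state carries amplitude -sqrt(2)*I/2 on |0>, -sqrt(2)/2 on |1>.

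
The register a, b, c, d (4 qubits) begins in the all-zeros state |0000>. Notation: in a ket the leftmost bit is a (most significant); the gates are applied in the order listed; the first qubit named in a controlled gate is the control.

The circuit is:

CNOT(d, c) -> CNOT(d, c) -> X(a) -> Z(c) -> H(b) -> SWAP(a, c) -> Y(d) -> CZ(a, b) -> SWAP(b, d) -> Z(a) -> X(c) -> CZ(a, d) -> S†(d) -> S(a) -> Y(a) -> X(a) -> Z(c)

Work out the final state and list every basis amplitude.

The final amplitudes are -sqrt(2)/2 on |0100>, sqrt(2)*I/2 on |0101>, and 0 on every other basis state.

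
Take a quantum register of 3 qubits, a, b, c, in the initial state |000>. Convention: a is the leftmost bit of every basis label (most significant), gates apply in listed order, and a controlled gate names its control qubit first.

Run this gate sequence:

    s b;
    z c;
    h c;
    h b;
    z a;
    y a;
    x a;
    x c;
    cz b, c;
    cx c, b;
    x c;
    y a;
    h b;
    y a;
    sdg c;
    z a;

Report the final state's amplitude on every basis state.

The resulting statevector has amplitude sqrt(2)/2 on |001>, -sqrt(2)*I/2 on |010>, and 0 on every other basis state.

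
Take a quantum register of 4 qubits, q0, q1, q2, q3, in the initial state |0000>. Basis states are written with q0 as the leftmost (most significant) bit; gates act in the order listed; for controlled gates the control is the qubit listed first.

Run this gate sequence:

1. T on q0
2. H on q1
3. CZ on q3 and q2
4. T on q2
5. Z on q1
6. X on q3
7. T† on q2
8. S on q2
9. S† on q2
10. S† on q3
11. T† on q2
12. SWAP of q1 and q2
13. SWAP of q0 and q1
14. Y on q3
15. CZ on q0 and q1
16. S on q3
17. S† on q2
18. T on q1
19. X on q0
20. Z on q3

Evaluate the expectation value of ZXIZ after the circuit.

In the final state, ZXIZ has expectation 0.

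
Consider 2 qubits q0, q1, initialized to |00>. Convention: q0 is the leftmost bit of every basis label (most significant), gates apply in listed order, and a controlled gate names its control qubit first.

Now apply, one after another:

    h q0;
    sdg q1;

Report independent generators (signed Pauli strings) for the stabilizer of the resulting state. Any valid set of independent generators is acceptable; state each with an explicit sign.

The final state is stabilized by the group generated by +XI, +IZ; other independent generating sets are equally valid.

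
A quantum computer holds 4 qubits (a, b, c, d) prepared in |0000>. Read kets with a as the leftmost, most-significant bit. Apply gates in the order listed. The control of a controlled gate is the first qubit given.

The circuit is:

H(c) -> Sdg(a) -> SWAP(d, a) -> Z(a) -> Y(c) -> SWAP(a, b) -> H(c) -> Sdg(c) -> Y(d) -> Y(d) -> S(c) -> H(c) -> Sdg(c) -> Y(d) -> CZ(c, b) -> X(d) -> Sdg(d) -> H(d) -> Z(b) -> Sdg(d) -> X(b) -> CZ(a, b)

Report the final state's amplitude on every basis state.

After the circuit, the state carries amplitude 1/2 on |0100>, -I/2 on |0101>, I/2 on |0110>, 1/2 on |0111>, and 0 on every other basis state.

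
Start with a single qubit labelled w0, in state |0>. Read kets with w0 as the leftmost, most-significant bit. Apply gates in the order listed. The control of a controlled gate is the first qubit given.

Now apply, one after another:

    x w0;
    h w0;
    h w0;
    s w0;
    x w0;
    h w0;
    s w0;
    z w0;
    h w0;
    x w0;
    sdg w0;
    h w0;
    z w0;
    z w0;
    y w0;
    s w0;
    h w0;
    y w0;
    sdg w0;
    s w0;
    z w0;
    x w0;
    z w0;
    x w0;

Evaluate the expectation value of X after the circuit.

The expectation value of X is -1.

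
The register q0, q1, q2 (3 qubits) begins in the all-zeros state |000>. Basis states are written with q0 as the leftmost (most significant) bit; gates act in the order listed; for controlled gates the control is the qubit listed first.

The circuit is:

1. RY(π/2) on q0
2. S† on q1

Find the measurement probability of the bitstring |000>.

A full measurement returns |000> with probability 1/2.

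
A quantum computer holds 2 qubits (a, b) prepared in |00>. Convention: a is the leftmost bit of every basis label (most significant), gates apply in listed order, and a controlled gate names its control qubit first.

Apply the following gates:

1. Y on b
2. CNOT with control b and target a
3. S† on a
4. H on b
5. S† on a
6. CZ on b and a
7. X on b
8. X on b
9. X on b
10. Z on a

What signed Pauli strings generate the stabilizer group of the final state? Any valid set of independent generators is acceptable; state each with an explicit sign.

The final state is stabilized by the group generated by +IX, -ZI; other independent generating sets are equally valid.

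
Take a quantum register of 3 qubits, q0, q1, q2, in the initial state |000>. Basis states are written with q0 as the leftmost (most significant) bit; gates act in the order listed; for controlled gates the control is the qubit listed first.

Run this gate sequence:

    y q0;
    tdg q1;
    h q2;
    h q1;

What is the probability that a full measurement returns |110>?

Outcome |110> occurs with probability 1/4.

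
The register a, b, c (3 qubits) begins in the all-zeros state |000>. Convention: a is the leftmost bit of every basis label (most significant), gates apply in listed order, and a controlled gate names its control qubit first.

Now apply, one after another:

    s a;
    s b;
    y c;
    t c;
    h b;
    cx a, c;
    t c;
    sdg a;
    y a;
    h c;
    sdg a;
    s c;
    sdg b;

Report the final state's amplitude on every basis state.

The final amplitudes are 0 on |000>, 0 on |001>, 0 on |010>, 0 on |011>, -1/2 on |100>, I/2 on |101>, I/2 on |110>, 1/2 on |111>.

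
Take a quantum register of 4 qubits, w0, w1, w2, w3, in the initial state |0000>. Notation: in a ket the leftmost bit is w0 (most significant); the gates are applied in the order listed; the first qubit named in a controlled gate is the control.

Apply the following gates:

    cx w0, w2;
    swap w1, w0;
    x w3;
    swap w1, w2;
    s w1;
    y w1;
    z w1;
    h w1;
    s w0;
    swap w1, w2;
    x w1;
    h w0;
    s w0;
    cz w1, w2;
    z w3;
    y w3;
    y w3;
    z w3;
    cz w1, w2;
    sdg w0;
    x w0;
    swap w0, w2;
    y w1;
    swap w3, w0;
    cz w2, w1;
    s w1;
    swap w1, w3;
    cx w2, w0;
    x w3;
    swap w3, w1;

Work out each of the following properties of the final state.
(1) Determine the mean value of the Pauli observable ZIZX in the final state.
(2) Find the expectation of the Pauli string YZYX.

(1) The expectation value of ZIZX is 1. Key observation: gates 13-20 undo each other exactly, leaving only the rest of the circuit to track.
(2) In the final state, YZYX has expectation 1.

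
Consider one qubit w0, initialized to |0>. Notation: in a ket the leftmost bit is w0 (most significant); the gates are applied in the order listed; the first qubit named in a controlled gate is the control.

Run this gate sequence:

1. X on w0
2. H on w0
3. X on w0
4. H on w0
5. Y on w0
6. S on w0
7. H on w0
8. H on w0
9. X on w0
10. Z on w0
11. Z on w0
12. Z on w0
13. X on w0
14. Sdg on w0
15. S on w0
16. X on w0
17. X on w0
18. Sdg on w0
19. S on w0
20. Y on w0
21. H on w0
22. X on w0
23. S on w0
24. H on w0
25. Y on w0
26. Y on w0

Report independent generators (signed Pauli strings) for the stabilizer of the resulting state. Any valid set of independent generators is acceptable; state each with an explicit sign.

The final state is stabilized by the group generated by +Y; other independent generating sets are equally valid.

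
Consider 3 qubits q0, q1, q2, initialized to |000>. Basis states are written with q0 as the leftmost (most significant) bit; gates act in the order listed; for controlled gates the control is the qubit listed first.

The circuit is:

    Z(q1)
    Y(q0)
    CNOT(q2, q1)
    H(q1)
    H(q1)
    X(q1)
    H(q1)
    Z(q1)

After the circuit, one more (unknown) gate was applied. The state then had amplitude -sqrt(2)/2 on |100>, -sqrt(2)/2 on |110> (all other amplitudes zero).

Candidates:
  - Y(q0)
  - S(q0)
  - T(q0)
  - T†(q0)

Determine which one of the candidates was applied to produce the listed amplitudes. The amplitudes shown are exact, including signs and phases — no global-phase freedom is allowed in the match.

The unique candidate consistent with the amplitudes is S(q0). Key observation: the block from step 5 through step 8 cancels to the identity and can be dropped.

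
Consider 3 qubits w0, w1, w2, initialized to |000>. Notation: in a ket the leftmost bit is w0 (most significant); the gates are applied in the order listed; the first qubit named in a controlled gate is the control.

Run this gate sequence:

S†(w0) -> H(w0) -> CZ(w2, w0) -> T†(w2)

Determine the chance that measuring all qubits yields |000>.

The probability of measuring |000> is 1/2.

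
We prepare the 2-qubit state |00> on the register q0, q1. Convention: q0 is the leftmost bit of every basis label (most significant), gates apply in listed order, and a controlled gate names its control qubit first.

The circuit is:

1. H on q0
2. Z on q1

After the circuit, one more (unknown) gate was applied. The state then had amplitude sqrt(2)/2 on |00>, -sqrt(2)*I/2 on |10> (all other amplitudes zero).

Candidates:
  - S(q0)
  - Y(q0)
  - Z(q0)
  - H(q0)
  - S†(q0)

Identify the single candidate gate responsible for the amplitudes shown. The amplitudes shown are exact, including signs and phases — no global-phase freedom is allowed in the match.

The unique candidate consistent with the amplitudes is S†(q0).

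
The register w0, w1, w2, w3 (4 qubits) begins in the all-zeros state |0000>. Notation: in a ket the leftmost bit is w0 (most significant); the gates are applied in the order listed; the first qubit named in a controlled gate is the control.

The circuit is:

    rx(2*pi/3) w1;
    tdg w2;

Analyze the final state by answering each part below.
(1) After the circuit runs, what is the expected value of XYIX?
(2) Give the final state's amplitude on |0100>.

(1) The observable XYIX averages to 0.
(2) The amplitude on |0100> is -sqrt(3)*I/2.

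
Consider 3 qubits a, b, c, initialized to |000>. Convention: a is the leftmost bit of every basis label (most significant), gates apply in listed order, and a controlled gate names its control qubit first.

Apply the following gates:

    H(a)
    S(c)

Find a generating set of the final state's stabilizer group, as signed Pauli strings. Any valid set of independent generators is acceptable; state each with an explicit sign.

The final state is stabilized by the group generated by +XII, +IZI, +IIZ; other independent generating sets are equally valid.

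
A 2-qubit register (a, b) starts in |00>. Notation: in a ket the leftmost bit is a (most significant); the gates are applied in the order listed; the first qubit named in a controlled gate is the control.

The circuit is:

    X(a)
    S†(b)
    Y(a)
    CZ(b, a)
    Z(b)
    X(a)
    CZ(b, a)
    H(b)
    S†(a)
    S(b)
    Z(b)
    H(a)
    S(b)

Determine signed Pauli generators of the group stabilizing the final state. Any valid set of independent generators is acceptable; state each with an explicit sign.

One valid set of independent stabilizer generators is -XI, +IX (any independent generating set of the same group is equally correct).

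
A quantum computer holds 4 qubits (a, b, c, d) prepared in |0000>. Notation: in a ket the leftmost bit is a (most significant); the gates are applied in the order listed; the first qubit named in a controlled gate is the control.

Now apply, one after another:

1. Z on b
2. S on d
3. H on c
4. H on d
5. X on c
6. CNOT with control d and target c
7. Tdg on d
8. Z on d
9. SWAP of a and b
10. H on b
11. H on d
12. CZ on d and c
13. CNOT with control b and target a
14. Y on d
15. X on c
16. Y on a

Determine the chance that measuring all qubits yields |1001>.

The probability of measuring |1001> is 1/8 - sqrt(2)/16.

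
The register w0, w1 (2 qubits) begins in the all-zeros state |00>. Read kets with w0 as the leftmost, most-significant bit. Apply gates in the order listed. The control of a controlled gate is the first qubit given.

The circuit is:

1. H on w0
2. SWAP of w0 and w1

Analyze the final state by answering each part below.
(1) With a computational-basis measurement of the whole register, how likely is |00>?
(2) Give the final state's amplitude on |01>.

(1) Outcome |00> occurs with probability 1/2.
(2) |01> carries amplitude sqrt(2)/2 in the final state.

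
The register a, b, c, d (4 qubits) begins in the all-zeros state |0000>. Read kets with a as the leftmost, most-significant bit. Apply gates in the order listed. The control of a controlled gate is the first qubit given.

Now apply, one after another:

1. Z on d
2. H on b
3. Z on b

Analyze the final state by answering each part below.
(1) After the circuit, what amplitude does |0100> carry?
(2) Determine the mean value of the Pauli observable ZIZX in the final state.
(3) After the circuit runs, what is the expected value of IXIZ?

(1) |0100> carries amplitude -sqrt(2)/2 in the final state.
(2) The observable ZIZX averages to 0.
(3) The expectation value of IXIZ is -1.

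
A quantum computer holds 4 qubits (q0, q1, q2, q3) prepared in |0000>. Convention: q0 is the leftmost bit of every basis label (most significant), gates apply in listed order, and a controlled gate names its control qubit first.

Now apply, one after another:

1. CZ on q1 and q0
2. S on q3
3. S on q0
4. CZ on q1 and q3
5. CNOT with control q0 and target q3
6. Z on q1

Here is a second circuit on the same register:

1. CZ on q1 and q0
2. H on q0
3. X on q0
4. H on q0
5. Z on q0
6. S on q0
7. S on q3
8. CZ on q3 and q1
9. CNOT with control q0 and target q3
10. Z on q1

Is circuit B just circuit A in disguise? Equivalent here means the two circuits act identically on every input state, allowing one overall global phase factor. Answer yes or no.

Yes — the two circuits implement the same unitary up to a global phase.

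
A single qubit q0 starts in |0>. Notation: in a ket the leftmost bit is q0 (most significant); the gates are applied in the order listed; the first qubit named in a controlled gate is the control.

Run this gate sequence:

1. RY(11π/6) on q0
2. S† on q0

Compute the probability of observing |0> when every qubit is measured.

The probability of measuring |0> is sqrt(3)/4 + 1/2.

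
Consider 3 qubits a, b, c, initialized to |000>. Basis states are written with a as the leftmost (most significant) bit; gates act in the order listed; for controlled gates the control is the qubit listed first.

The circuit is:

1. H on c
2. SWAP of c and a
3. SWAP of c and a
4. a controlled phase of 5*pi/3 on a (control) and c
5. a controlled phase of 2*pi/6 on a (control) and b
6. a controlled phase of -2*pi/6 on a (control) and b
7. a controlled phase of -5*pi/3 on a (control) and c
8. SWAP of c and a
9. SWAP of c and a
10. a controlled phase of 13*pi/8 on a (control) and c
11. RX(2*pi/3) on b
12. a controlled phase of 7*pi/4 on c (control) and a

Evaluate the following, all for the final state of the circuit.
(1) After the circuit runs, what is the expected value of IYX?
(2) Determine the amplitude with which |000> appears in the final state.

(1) In the final state, IYX has expectation -sqrt(3)/2.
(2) The amplitude on |000> is sqrt(2)/4.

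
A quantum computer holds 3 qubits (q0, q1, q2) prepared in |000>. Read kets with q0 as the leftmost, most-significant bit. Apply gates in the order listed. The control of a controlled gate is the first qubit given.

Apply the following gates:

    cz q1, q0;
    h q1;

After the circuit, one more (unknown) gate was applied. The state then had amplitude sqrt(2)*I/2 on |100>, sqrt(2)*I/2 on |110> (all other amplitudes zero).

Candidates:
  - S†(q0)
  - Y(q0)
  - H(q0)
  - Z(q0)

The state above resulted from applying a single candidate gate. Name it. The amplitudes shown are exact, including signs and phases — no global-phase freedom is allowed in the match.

The unique candidate consistent with the amplitudes is Y(q0).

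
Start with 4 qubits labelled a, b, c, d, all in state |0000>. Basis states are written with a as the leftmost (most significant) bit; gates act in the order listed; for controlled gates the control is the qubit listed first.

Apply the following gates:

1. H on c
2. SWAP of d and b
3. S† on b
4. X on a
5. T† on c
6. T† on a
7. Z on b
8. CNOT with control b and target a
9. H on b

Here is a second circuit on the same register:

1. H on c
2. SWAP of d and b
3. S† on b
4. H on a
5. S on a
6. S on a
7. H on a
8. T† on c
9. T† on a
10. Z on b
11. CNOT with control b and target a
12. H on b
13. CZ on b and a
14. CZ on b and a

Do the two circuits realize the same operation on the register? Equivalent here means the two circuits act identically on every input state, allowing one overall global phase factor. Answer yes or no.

Yes — the two circuits implement the same unitary up to a global phase.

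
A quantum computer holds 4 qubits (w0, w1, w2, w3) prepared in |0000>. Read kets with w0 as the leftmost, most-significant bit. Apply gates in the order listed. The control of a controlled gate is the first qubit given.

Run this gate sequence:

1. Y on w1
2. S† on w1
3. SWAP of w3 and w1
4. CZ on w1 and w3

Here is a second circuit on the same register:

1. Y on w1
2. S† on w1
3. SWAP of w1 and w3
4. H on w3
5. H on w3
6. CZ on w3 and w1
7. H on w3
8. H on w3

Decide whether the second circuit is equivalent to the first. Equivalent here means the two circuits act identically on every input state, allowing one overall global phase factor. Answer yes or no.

Yes — the two circuits implement the same unitary up to a global phase.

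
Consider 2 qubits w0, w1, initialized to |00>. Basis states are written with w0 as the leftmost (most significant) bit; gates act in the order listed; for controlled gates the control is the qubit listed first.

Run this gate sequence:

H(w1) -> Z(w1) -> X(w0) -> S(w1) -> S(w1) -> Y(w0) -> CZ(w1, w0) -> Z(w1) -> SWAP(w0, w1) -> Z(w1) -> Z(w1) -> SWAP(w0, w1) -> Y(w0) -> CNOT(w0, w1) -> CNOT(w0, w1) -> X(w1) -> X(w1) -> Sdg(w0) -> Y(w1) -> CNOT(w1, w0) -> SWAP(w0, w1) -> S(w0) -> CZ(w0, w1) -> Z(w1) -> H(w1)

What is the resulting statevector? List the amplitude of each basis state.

The final amplitudes are -1/2 on |00>, 1/2 on |01>, I/2 on |10>, I/2 on |11>. Key observation: steps 9-12 multiply out to the identity, so the circuit reduces to the remaining gates.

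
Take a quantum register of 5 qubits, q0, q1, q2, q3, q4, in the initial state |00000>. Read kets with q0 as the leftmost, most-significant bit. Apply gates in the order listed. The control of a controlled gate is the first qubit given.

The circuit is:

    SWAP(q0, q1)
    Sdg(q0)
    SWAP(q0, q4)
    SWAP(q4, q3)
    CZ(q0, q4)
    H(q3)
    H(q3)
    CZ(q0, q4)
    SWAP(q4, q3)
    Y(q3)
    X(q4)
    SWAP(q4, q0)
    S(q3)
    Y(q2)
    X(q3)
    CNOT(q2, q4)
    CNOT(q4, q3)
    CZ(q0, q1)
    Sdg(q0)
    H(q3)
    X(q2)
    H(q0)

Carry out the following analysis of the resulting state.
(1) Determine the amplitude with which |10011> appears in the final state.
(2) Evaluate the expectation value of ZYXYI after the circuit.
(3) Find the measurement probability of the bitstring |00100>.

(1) The amplitude on |10011> is -1/2. Key observation: the block from step 4 through step 9 cancels to the identity and can be dropped.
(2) The observable ZYXYI averages to 0.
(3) Outcome |00100> occurs with probability 0.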